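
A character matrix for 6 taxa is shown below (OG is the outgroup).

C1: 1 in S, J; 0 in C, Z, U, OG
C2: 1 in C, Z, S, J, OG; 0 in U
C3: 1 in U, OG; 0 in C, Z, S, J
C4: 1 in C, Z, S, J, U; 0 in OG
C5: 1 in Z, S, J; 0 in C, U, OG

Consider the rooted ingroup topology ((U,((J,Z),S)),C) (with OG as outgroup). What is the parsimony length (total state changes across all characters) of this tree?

7

Map each character onto ((U,((J,Z),S)),C) (rooted by OG) and count the minimum state changes it requires (Fitch parsimony):
C1: 2; C2: 1; C3: 2; C4: 1; C5: 1.
Total tree length = 7.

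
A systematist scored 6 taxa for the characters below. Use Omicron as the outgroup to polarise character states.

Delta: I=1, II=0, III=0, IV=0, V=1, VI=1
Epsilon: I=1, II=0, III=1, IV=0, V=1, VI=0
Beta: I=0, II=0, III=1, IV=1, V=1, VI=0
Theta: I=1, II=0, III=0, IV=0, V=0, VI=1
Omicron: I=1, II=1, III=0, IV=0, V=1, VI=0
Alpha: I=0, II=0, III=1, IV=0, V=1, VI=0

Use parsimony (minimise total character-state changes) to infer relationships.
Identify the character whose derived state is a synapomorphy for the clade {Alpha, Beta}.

Character polarity is set by the outgroup: the derived state is whichever differs from the outgroup's state, so for I, II, V the derived state is '0', and for the remaining characters it is '1'.
Only Alpha and Beta show the derived state '0' for I, supporting them as a clade.
II (derived state '0') is shared by all ingroup taxa — unites the whole ingroup.
III (derived state '1') is shared by Alpha, Beta, and Epsilon — a synapomorphy uniting that clade.
IV (derived state '1') is unique to Beta (autapomorphy; uninformative for grouping).
V: derived state '0' in Theta only — an autapomorphy, so it tells us nothing about relationships among taxa.
VI: derived state '1' in Delta and Theta only — synapomorphy for {Delta, Theta}.
Most parsimonious ingroup topology: (((Beta,Alpha),Epsilon),(Theta,Delta)).
The clade {Alpha, Beta} is supported by I: its derived state '0' occurs in exactly those taxa and in no other taxon (including the outgroup).

I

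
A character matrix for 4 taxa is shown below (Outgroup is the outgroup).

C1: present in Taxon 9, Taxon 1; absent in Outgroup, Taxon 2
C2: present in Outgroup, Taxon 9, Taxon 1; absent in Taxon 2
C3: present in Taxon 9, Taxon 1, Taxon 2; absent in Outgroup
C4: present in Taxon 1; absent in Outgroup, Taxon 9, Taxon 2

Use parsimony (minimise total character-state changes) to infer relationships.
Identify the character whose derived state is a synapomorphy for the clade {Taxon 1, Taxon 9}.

Character polarity is set by the outgroup: the derived state is whichever differs from the outgroup's state, so for C2 the derived state is 'absent', and for the remaining characters it is 'present'.
Only Taxon 1 and Taxon 9 show the derived state 'present' for C1, supporting them as a clade.
C2: derived state 'absent' in Taxon 2 only — an autapomorphy, so it tells us nothing about relationships among taxa.
C3 (derived state 'present') is shared by all ingroup taxa — unites the whole ingroup.
C4 (derived state 'present') is unique to Taxon 1 (autapomorphy; uninformative for grouping).
Most parsimonious ingroup topology: ((Taxon 9,Taxon 1),Taxon 2).
The clade {Taxon 1, Taxon 9} is supported by C1: its derived state 'present' occurs in exactly those taxa and in no other taxon (including the outgroup).

C1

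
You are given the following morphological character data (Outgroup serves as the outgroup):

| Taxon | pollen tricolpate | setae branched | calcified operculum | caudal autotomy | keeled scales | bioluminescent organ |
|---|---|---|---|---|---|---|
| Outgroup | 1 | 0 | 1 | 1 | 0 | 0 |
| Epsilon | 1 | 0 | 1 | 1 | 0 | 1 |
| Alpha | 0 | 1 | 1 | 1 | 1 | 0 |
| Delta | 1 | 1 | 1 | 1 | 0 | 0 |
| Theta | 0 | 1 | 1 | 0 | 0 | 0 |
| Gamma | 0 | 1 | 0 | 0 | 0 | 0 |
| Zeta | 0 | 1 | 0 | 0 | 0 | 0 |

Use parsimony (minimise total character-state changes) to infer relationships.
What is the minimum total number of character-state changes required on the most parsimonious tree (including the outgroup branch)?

Character polarity is set by the outgroup: the derived state is whichever differs from the outgroup's state, so for pollen tricolpate, calcified operculum, caudal autotomy the derived state is '0', and for the remaining characters it is '1'.
Only Alpha, Gamma, Theta, and Zeta show the derived state '0' for pollen tricolpate, supporting them as a clade.
Only Alpha, Delta, Gamma, Theta, and Zeta show the derived state '1' for setae branched, supporting them as a clade.
calcified operculum: derived state '0' in Gamma and Zeta only — synapomorphy for {Gamma, Zeta}.
caudal autotomy: derived state '0' in Gamma, Theta, and Zeta only — synapomorphy for {Gamma, Theta, Zeta}.
keeled scales: derived state '1' in Alpha only — an autapomorphy, so it tells us nothing about relationships among taxa.
bioluminescent organ (derived state '1') is unique to Epsilon (autapomorphy; uninformative for grouping).
Most parsimonious ingroup topology: (Epsilon,((Alpha,(Theta,(Gamma,Zeta))),Delta)).
Changes per character on this tree: pollen tricolpate: 1; setae branched: 1; calcified operculum: 1; caudal autotomy: 1; keeled scales: 1; bioluminescent organ: 1.
Total = 6.

6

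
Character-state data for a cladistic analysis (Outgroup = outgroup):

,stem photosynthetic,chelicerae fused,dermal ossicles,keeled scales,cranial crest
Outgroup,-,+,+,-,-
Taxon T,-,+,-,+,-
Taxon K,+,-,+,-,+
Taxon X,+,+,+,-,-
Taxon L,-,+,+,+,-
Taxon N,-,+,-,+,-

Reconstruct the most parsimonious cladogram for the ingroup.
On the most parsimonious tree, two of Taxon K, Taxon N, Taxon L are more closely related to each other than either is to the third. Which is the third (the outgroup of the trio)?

Taxon K

Character polarity is set by the outgroup: the derived state is whichever differs from the outgroup's state, so for chelicerae fused, dermal ossicles the derived state is '-', and for the remaining characters it is '+'.
stem photosynthetic (derived state '+') is shared by Taxon K and Taxon X — a synapomorphy uniting that clade.
chelicerae fused: derived state '-' in Taxon K only — an autapomorphy, so it tells us nothing about relationships among taxa.
Only Taxon N and Taxon T show the derived state '-' for dermal ossicles, supporting them as a clade.
Only Taxon L, Taxon N, and Taxon T show the derived state '+' for keeled scales, supporting them as a clade.
cranial crest (derived state '+') is unique to Taxon K (autapomorphy; uninformative for grouping).
Most parsimonious ingroup topology: (((Taxon T,Taxon N),Taxon L),(Taxon K,Taxon X)).
Taxon L and Taxon N share a more recent common ancestor with each other than either does with Taxon K, so Taxon K is the least closely related of the three.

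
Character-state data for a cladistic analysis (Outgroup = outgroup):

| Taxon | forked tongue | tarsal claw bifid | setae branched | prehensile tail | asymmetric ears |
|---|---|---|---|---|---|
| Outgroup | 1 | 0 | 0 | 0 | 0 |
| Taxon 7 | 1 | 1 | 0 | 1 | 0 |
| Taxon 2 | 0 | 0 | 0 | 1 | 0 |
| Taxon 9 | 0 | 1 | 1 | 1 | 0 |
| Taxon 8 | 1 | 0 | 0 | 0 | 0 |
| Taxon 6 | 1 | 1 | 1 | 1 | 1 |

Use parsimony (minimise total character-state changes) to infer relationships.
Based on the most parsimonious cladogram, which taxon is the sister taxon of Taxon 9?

Taxon 6

Character polarity is set by the outgroup: the derived state is whichever differs from the outgroup's state, so for forked tongue the derived state is '0', and for the remaining characters it is '1'.
forked tongue groups Taxon 2 and Taxon 9, which is incompatible with the clades supported by the remaining characters; treating it as convergent (homoplasy) costs fewer steps than any alternative tree.
tarsal claw bifid: derived state '1' in Taxon 6, Taxon 7, and Taxon 9 only — synapomorphy for {Taxon 6, Taxon 7, Taxon 9}.
setae branched (derived state '1') is shared by Taxon 6 and Taxon 9 — a synapomorphy uniting that clade.
Only Taxon 2, Taxon 6, Taxon 7, and Taxon 9 show the derived state '1' for prehensile tail, supporting them as a clade.
asymmetric ears: derived state '1' in Taxon 6 only — an autapomorphy, so it tells us nothing about relationships among taxa.
Most parsimonious ingroup topology: (((Taxon 7,(Taxon 9,Taxon 6)),Taxon 2),Taxon 8).
Taxon 9 and Taxon 6 form a cherry on this tree, so they are sister taxa.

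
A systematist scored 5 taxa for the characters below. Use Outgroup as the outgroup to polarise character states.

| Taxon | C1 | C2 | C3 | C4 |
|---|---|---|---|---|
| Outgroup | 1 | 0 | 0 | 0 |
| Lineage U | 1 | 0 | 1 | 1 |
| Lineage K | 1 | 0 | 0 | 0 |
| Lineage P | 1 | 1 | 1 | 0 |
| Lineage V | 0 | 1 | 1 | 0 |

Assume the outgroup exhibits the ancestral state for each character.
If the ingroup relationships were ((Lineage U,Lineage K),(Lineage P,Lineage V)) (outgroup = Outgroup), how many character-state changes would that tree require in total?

5

Map each character onto ((Lineage U,Lineage K),(Lineage P,Lineage V)) (rooted by Outgroup) and count the minimum state changes it requires (Fitch parsimony):
C1: 1; C2: 1; C3: 2; C4: 1.
Total tree length = 5.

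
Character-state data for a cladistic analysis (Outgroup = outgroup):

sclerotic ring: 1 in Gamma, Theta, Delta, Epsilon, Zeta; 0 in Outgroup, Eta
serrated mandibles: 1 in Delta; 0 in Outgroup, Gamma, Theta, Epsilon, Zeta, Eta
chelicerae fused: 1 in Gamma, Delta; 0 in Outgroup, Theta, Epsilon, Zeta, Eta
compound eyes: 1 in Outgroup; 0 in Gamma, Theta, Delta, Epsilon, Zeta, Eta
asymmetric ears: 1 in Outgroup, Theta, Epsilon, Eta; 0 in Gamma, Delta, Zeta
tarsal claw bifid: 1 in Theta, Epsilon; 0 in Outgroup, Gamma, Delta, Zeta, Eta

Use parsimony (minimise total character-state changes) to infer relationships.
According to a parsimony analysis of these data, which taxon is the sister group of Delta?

Gamma

Character polarity is set by the outgroup: the derived state is whichever differs from the outgroup's state, so for compound eyes, asymmetric ears the derived state is '0', and for the remaining characters it is '1'.
Only Delta, Epsilon, Gamma, Theta, and Zeta show the derived state '1' for sclerotic ring, supporting them as a clade.
serrated mandibles: derived state '1' in Delta only — an autapomorphy, so it tells us nothing about relationships among taxa.
Only Delta and Gamma show the derived state '1' for chelicerae fused, supporting them as a clade.
compound eyes (derived state '0') is shared by all ingroup taxa — unites the whole ingroup.
asymmetric ears (derived state '0') is shared by Delta, Gamma, and Zeta — a synapomorphy uniting that clade.
tarsal claw bifid: derived state '1' in Epsilon and Theta only — synapomorphy for {Epsilon, Theta}.
Most parsimonious ingroup topology: ((((Gamma,Delta),Zeta),(Theta,Epsilon)),Eta).
Delta and Gamma form a cherry on this tree, so they are sister taxa.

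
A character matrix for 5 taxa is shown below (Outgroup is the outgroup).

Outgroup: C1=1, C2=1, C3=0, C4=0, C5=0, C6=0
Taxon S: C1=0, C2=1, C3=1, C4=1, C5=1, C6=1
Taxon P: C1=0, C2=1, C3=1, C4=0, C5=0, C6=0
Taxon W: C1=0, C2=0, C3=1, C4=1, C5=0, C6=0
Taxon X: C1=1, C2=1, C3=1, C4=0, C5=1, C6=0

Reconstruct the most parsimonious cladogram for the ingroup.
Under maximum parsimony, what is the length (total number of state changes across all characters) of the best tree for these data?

7

Character polarity is set by the outgroup: the derived state is whichever differs from the outgroup's state, so for C1, C2 the derived state is '0', and for the remaining characters it is '1'.
C1 (derived state '0') is shared by Taxon P, Taxon S, and Taxon W — a synapomorphy uniting that clade.
C2: derived state '0' in Taxon W only — an autapomorphy, so it tells us nothing about relationships among taxa.
All ingroup taxa share the derived state '1' for C3; it defines the ingroup but does not resolve relationships within it.
Only Taxon S and Taxon W show the derived state '1' for C4, supporting them as a clade.
C5 groups Taxon S and Taxon X, which is incompatible with the clades supported by the remaining characters; treating it as convergent (homoplasy) costs fewer steps than any alternative tree.
C6: derived state '1' in Taxon S only — an autapomorphy, so it tells us nothing about relationships among taxa.
Most parsimonious ingroup topology: (((Taxon S,Taxon W),Taxon P),Taxon X).
Changes per character on this tree: C1: 1; C2: 1; C3: 1; C4: 1; C5: 2; C6: 1.
Total = 7.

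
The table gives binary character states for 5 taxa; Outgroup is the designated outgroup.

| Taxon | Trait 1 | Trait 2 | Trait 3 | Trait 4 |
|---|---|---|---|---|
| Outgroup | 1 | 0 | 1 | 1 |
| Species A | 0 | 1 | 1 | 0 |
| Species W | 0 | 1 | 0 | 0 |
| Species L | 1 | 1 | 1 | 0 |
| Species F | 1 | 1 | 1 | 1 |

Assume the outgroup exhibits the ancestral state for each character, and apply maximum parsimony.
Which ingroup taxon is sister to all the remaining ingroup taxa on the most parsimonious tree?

Species F

Character polarity is set by the outgroup: the derived state is whichever differs from the outgroup's state, so for Trait 1, Trait 3, Trait 4 the derived state is '0', and for the remaining characters it is '1'.
Only Species A and Species W show the derived state '0' for Trait 1, supporting them as a clade.
All ingroup taxa share the derived state '1' for Trait 2; it defines the ingroup but does not resolve relationships within it.
Trait 3: derived state '0' in Species W only — an autapomorphy, so it tells us nothing about relationships among taxa.
Trait 4: derived state '0' in Species A, Species L, and Species W only — synapomorphy for {Species A, Species L, Species W}.
Most parsimonious ingroup topology: (((Species A,Species W),Species L),Species F).
Species F is sister to the clade containing all other ingroup taxa, so it is the earliest-diverging (most basal) ingroup lineage.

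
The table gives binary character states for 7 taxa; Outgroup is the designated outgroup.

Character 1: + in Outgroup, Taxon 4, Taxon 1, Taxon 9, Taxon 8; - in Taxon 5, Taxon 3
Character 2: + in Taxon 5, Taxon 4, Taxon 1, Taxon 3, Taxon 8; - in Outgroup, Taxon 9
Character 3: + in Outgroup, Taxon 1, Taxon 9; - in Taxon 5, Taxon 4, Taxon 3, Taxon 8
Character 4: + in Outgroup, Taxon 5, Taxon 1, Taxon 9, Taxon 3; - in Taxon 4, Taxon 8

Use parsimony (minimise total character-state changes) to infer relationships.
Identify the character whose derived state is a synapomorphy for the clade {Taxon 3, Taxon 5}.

Character 1

Character polarity is set by the outgroup: the derived state is whichever differs from the outgroup's state, so for Character 1, Character 3, Character 4 the derived state is '-', and for the remaining characters it is '+'.
Character 1: derived state '-' in Taxon 3 and Taxon 5 only — synapomorphy for {Taxon 3, Taxon 5}.
Character 2: derived state '+' in Taxon 1, Taxon 3, Taxon 4, Taxon 5, and Taxon 8 only — synapomorphy for {Taxon 1, Taxon 3, Taxon 4, Taxon 5, Taxon 8}.
Character 3: derived state '-' in Taxon 3, Taxon 4, Taxon 5, and Taxon 8 only — synapomorphy for {Taxon 3, Taxon 4, Taxon 5, Taxon 8}.
Only Taxon 4 and Taxon 8 show the derived state '-' for Character 4, supporting them as a clade.
Most parsimonious ingroup topology: ((((Taxon 5,Taxon 3),(Taxon 4,Taxon 8)),Taxon 1),Taxon 9).
The clade {Taxon 3, Taxon 5} is supported by Character 1: its derived state '-' occurs in exactly those taxa and in no other taxon (including the outgroup).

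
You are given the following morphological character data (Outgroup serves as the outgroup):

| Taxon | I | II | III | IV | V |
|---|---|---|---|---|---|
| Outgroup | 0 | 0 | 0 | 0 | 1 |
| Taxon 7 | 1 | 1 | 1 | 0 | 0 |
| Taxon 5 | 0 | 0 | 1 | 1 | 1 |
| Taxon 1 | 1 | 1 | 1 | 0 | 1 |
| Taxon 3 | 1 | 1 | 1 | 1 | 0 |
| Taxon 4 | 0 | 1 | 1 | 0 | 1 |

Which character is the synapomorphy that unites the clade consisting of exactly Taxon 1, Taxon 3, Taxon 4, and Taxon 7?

II

Character polarity is set by the outgroup: the derived state is whichever differs from the outgroup's state, so for V the derived state is '0', and for the remaining characters it is '1'.
I (derived state '1') is shared by Taxon 1, Taxon 3, and Taxon 7 — a synapomorphy uniting that clade.
II (derived state '1') is shared by Taxon 1, Taxon 3, Taxon 4, and Taxon 7 — a synapomorphy uniting that clade.
All ingroup taxa share the derived state '1' for III; it defines the ingroup but does not resolve relationships within it.
IV (state '1') occurs in Taxon 3 and Taxon 5 but conflicts with the nesting implied by the other characters — most parsimoniously interpreted as homoplasy.
Only Taxon 3 and Taxon 7 show the derived state '0' for V, supporting them as a clade.
Most parsimonious ingroup topology: ((((Taxon 7,Taxon 3),Taxon 1),Taxon 4),Taxon 5).
The clade {Taxon 1, Taxon 3, Taxon 4, Taxon 7} is supported by II: its derived state '1' occurs in exactly those taxa and in no other taxon (including the outgroup).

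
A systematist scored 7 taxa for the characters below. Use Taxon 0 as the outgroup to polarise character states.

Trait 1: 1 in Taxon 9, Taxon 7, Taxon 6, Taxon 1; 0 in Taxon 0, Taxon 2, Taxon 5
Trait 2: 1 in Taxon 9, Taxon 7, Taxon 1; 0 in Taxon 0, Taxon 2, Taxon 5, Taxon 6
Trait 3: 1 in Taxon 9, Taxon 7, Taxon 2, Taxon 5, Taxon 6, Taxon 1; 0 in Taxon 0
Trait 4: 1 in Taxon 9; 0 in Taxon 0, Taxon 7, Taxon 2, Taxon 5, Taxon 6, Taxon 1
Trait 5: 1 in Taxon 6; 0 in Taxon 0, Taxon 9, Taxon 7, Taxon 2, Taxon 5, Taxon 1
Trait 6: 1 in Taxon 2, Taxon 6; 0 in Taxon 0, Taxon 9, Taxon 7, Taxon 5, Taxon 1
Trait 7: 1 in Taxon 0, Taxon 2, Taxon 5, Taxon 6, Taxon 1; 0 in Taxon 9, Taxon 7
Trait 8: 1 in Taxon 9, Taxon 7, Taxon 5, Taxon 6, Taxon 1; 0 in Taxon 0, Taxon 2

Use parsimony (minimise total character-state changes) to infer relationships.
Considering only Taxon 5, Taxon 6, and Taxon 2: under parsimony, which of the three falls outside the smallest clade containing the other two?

Character polarity is set by the outgroup: the derived state is whichever differs from the outgroup's state, so for Trait 7 the derived state is '0', and for the remaining characters it is '1'.
Trait 1 (derived state '1') is shared by Taxon 1, Taxon 6, Taxon 7, and Taxon 9 — a synapomorphy uniting that clade.
Only Taxon 1, Taxon 7, and Taxon 9 show the derived state '1' for Trait 2, supporting them as a clade.
All ingroup taxa share the derived state '1' for Trait 3; it defines the ingroup but does not resolve relationships within it.
Trait 4 (derived state '1') is unique to Taxon 9 (autapomorphy; uninformative for grouping).
Trait 5: derived state '1' in Taxon 6 only — an autapomorphy, so it tells us nothing about relationships among taxa.
Trait 6 groups Taxon 2 and Taxon 6, which is incompatible with the clades supported by the remaining characters; treating it as convergent (homoplasy) costs fewer steps than any alternative tree.
Only Taxon 7 and Taxon 9 show the derived state '0' for Trait 7, supporting them as a clade.
Only Taxon 1, Taxon 5, Taxon 6, Taxon 7, and Taxon 9 show the derived state '1' for Trait 8, supporting them as a clade.
Most parsimonious ingroup topology: (((((Taxon 9,Taxon 7),Taxon 1),Taxon 6),Taxon 5),Taxon 2).
Taxon 6 and Taxon 5 share a more recent common ancestor with each other than either does with Taxon 2, so Taxon 2 is the least closely related of the three.

Taxon 2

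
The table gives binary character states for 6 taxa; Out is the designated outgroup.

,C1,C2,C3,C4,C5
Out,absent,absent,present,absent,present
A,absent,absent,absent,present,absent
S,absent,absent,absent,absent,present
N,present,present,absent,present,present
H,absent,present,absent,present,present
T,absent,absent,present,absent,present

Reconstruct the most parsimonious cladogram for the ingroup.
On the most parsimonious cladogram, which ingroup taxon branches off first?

T

Character polarity is set by the outgroup: the derived state is whichever differs from the outgroup's state, so for C3, C5 the derived state is 'absent', and for the remaining characters it is 'present'.
C1 (derived state 'present') is unique to N (autapomorphy; uninformative for grouping).
Only H and N show the derived state 'present' for C2, supporting them as a clade.
Only A, H, N, and S show the derived state 'absent' for C3, supporting them as a clade.
C4 (derived state 'present') is shared by A, H, and N — a synapomorphy uniting that clade.
C5 (derived state 'absent') is unique to A (autapomorphy; uninformative for grouping).
Most parsimonious ingroup topology: (((A,(N,H)),S),T).
T is sister to the clade containing all other ingroup taxa, so it is the earliest-diverging (most basal) ingroup lineage.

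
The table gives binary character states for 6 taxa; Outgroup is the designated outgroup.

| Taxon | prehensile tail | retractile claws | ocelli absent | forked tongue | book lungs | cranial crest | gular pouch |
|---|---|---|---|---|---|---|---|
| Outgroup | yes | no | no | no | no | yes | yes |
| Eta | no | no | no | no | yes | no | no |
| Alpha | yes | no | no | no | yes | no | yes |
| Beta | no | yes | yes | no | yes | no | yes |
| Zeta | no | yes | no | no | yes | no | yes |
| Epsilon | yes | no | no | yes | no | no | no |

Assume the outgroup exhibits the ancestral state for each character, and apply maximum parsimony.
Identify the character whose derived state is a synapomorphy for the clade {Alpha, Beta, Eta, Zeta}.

book lungs

Character polarity is set by the outgroup: the derived state is whichever differs from the outgroup's state, so for prehensile tail, cranial crest, gular pouch the derived state is 'no', and for the remaining characters it is 'yes'.
prehensile tail (derived state 'no') is shared by Beta, Eta, and Zeta — a synapomorphy uniting that clade.
Only Beta and Zeta show the derived state 'yes' for retractile claws, supporting them as a clade.
ocelli absent: derived state 'yes' in Beta only — an autapomorphy, so it tells us nothing about relationships among taxa.
forked tongue: derived state 'yes' in Epsilon only — an autapomorphy, so it tells us nothing about relationships among taxa.
book lungs (derived state 'yes') is shared by Alpha, Beta, Eta, and Zeta — a synapomorphy uniting that clade.
All ingroup taxa share the derived state 'no' for cranial crest; it defines the ingroup but does not resolve relationships within it.
gular pouch groups Epsilon and Eta, which is incompatible with the clades supported by the remaining characters; treating it as convergent (homoplasy) costs fewer steps than any alternative tree.
Most parsimonious ingroup topology: (((Eta,(Beta,Zeta)),Alpha),Epsilon).
The clade {Alpha, Beta, Eta, Zeta} is supported by book lungs: its derived state 'yes' occurs in exactly those taxa and in no other taxon (including the outgroup).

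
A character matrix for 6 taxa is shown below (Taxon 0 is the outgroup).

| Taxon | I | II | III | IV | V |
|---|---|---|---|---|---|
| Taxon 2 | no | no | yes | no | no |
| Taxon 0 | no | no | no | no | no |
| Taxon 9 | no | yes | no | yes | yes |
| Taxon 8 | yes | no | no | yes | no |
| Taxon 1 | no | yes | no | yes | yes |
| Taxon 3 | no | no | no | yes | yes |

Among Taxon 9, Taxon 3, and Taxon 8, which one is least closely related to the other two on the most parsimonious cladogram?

The outgroup has state 'no' for every character, so 'yes' is the derived state throughout.
I (derived state 'yes') is unique to Taxon 8 (autapomorphy; uninformative for grouping).
II (derived state 'yes') is shared by Taxon 1 and Taxon 9 — a synapomorphy uniting that clade.
III: derived state 'yes' in Taxon 2 only — an autapomorphy, so it tells us nothing about relationships among taxa.
Only Taxon 1, Taxon 3, Taxon 8, and Taxon 9 show the derived state 'yes' for IV, supporting them as a clade.
V (derived state 'yes') is shared by Taxon 1, Taxon 3, and Taxon 9 — a synapomorphy uniting that clade.
Most parsimonious ingroup topology: (((Taxon 3,(Taxon 9,Taxon 1)),Taxon 8),Taxon 2).
Taxon 3 and Taxon 9 share a more recent common ancestor with each other than either does with Taxon 8, so Taxon 8 is the least closely related of the three.

Taxon 8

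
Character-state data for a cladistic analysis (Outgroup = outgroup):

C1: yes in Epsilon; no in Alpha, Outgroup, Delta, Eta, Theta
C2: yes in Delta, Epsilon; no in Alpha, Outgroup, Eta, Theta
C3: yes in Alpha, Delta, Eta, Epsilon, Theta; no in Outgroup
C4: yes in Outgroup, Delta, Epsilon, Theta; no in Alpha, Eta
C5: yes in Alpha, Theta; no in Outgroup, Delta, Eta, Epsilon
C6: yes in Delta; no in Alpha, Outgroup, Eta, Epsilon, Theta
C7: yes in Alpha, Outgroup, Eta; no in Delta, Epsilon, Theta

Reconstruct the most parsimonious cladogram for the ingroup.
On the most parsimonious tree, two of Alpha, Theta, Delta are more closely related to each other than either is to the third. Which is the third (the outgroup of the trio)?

Alpha

Character polarity is set by the outgroup: the derived state is whichever differs from the outgroup's state, so for C4, C7 the derived state is 'no', and for the remaining characters it is 'yes'.
C1: derived state 'yes' in Epsilon only — an autapomorphy, so it tells us nothing about relationships among taxa.
Only Delta and Epsilon show the derived state 'yes' for C2, supporting them as a clade.
All ingroup taxa share the derived state 'yes' for C3; it defines the ingroup but does not resolve relationships within it.
C4 (derived state 'no') is shared by Alpha and Eta — a synapomorphy uniting that clade.
C5 (state 'yes') occurs in Alpha and Theta but conflicts with the nesting implied by the other characters — most parsimoniously interpreted as homoplasy.
C6 (derived state 'yes') is unique to Delta (autapomorphy; uninformative for grouping).
C7: derived state 'no' in Delta, Epsilon, and Theta only — synapomorphy for {Delta, Epsilon, Theta}.
Most parsimonious ingroup topology: (((Delta,Epsilon),Theta),(Eta,Alpha)).
Theta and Delta share a more recent common ancestor with each other than either does with Alpha, so Alpha is the least closely related of the three.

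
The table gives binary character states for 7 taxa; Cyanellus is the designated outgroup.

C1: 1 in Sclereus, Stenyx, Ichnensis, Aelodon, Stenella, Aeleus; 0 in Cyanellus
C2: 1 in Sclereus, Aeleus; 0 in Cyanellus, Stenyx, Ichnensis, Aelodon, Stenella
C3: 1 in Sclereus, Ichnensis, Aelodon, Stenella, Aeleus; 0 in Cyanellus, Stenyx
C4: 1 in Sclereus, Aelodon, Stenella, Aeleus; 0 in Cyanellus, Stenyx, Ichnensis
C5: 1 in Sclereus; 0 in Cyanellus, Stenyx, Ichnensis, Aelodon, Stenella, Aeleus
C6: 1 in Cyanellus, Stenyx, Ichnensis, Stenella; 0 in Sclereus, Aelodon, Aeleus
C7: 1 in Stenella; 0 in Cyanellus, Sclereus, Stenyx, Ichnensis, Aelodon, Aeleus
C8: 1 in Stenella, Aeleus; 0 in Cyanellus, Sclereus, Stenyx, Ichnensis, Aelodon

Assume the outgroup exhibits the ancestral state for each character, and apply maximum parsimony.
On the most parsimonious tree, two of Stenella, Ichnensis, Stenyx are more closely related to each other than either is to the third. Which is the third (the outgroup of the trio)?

Stenyx

Character polarity is set by the outgroup: the derived state is whichever differs from the outgroup's state, so for C6 the derived state is '0', and for the remaining characters it is '1'.
C1 (derived state '1') is shared by all ingroup taxa — unites the whole ingroup.
Only Aeleus and Sclereus show the derived state '1' for C2, supporting them as a clade.
C3: derived state '1' in Aeleus, Aelodon, Ichnensis, Sclereus, and Stenella only — synapomorphy for {Aeleus, Aelodon, Ichnensis, Sclereus, Stenella}.
C4 (derived state '1') is shared by Aeleus, Aelodon, Sclereus, and Stenella — a synapomorphy uniting that clade.
C5: derived state '1' in Sclereus only — an autapomorphy, so it tells us nothing about relationships among taxa.
C6: derived state '0' in Aeleus, Aelodon, and Sclereus only — synapomorphy for {Aeleus, Aelodon, Sclereus}.
C7 (derived state '1') is unique to Stenella (autapomorphy; uninformative for grouping).
C8 (state '1') occurs in Aeleus and Stenella but conflicts with the nesting implied by the other characters — most parsimoniously interpreted as homoplasy.
Most parsimonious ingroup topology: ((Ichnensis,(((Sclereus,Aeleus),Aelodon),Stenella)),Stenyx).
Ichnensis and Stenella share a more recent common ancestor with each other than either does with Stenyx, so Stenyx is the least closely related of the three.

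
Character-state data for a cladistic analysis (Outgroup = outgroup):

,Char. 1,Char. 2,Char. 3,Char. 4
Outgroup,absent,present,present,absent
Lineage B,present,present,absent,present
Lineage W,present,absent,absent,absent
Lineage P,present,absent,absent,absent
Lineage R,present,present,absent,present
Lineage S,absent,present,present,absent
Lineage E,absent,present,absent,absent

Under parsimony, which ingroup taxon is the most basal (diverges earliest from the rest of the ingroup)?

Lineage S

Character polarity is set by the outgroup: the derived state is whichever differs from the outgroup's state, so for Char. 2, Char. 3 the derived state is 'absent', and for the remaining characters it is 'present'.
Char. 1: derived state 'present' in Lineage B, Lineage P, Lineage R, and Lineage W only — synapomorphy for {Lineage B, Lineage P, Lineage R, Lineage W}.
Char. 2 (derived state 'absent') is shared by Lineage P and Lineage W — a synapomorphy uniting that clade.
Char. 3: derived state 'absent' in Lineage B, Lineage E, Lineage P, Lineage R, and Lineage W only — synapomorphy for {Lineage B, Lineage E, Lineage P, Lineage R, Lineage W}.
Char. 4 (derived state 'present') is shared by Lineage B and Lineage R — a synapomorphy uniting that clade.
Most parsimonious ingroup topology: ((((Lineage B,Lineage R),(Lineage W,Lineage P)),Lineage E),Lineage S).
Lineage S is sister to the clade containing all other ingroup taxa, so it is the earliest-diverging (most basal) ingroup lineage.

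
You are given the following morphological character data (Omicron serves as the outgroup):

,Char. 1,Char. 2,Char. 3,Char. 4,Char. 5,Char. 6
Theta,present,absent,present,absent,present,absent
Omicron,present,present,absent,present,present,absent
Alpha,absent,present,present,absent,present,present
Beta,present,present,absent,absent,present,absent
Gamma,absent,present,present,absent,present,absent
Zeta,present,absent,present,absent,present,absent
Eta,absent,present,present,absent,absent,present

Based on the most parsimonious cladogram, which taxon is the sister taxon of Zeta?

Theta

Character polarity is set by the outgroup: the derived state is whichever differs from the outgroup's state, so for Char. 1, Char. 2, Char. 4, Char. 5 the derived state is 'absent', and for the remaining characters it is 'present'.
Only Alpha, Eta, and Gamma show the derived state 'absent' for Char. 1, supporting them as a clade.
Char. 2: derived state 'absent' in Theta and Zeta only — synapomorphy for {Theta, Zeta}.
Char. 3: derived state 'present' in Alpha, Eta, Gamma, Theta, and Zeta only — synapomorphy for {Alpha, Eta, Gamma, Theta, Zeta}.
Char. 4 (derived state 'absent') is shared by all ingroup taxa — unites the whole ingroup.
Char. 5 (derived state 'absent') is unique to Eta (autapomorphy; uninformative for grouping).
Only Alpha and Eta show the derived state 'present' for Char. 6, supporting them as a clade.
Most parsimonious ingroup topology: ((((Eta,Alpha),Gamma),(Zeta,Theta)),Beta).
Zeta and Theta form a cherry on this tree, so they are sister taxa.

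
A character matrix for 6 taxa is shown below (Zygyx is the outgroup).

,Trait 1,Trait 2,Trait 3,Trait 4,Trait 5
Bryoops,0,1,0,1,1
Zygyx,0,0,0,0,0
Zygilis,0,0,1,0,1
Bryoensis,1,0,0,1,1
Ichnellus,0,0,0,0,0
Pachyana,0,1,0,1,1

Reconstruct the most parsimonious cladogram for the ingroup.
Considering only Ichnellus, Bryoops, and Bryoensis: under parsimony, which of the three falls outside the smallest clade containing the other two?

Ichnellus

The outgroup has state '0' for every character, so '1' is the derived state throughout.
Trait 1: derived state '1' in Bryoensis only — an autapomorphy, so it tells us nothing about relationships among taxa.
Trait 2: derived state '1' in Bryoops and Pachyana only — synapomorphy for {Bryoops, Pachyana}.
Trait 3 (derived state '1') is unique to Zygilis (autapomorphy; uninformative for grouping).
Only Bryoensis, Bryoops, and Pachyana show the derived state '1' for Trait 4, supporting them as a clade.
Trait 5 (derived state '1') is shared by Bryoensis, Bryoops, Pachyana, and Zygilis — a synapomorphy uniting that clade.
Most parsimonious ingroup topology: ((((Pachyana,Bryoops),Bryoensis),Zygilis),Ichnellus).
Bryoops and Bryoensis share a more recent common ancestor with each other than either does with Ichnellus, so Ichnellus is the least closely related of the three.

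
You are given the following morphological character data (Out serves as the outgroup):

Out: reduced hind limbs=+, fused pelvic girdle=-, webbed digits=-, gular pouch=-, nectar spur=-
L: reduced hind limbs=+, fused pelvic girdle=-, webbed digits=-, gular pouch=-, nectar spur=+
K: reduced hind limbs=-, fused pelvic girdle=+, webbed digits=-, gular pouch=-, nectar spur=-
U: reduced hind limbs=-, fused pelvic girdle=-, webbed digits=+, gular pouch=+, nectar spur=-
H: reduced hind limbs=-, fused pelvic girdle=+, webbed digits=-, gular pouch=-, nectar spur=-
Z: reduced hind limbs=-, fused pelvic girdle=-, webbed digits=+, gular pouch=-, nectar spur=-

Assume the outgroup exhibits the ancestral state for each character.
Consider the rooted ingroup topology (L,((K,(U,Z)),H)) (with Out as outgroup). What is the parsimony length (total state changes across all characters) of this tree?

6

Map each character onto (L,((K,(U,Z)),H)) (rooted by Out) and count the minimum state changes it requires (Fitch parsimony):
reduced hind limbs: 1; fused pelvic girdle: 2; webbed digits: 1; gular pouch: 1; nectar spur: 1.
Total tree length = 6.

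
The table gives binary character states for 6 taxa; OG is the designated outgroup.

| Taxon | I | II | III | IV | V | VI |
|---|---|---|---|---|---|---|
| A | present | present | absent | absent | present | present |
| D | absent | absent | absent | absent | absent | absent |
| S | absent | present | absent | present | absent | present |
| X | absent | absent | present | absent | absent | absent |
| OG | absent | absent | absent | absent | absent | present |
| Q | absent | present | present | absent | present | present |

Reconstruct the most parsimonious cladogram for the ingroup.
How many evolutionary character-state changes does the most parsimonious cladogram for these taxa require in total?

7

Character polarity is set by the outgroup: the derived state is whichever differs from the outgroup's state, so for VI the derived state is 'absent', and for the remaining characters it is 'present'.
I: derived state 'present' in A only — an autapomorphy, so it tells us nothing about relationships among taxa.
Only A, Q, and S show the derived state 'present' for II, supporting them as a clade.
III groups Q and X, which is incompatible with the clades supported by the remaining characters; treating it as convergent (homoplasy) costs fewer steps than any alternative tree.
IV (derived state 'present') is unique to S (autapomorphy; uninformative for grouping).
V (derived state 'present') is shared by A and Q — a synapomorphy uniting that clade.
Only D and X show the derived state 'absent' for VI, supporting them as a clade.
Most parsimonious ingroup topology: (((Q,A),S),(D,X)).
Changes per character on this tree: I: 1; II: 1; III: 2; IV: 1; V: 1; VI: 1.
Total = 7.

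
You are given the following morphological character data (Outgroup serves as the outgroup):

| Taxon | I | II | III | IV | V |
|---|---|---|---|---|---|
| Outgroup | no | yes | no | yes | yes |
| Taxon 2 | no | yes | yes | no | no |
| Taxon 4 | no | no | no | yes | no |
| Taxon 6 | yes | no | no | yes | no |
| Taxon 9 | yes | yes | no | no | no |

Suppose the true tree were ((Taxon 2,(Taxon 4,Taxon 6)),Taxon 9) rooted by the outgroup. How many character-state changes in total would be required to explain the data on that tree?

7

Map each character onto ((Taxon 2,(Taxon 4,Taxon 6)),Taxon 9) (rooted by Outgroup) and count the minimum state changes it requires (Fitch parsimony):
I: 2; II: 1; III: 1; IV: 2; V: 1.
Total tree length = 7.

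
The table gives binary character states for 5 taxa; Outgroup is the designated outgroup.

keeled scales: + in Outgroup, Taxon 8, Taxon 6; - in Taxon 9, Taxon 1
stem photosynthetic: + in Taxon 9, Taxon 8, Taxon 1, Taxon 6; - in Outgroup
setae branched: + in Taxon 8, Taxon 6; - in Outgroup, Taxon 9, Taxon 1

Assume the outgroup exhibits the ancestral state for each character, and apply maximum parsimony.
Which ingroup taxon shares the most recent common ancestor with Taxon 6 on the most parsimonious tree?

Taxon 8

Character polarity is set by the outgroup: the derived state is whichever differs from the outgroup's state, so for keeled scales the derived state is '-', and for the remaining characters it is '+'.
keeled scales: derived state '-' in Taxon 1 and Taxon 9 only — synapomorphy for {Taxon 1, Taxon 9}.
All ingroup taxa share the derived state '+' for stem photosynthetic; it defines the ingroup but does not resolve relationships within it.
setae branched: derived state '+' in Taxon 6 and Taxon 8 only — synapomorphy for {Taxon 6, Taxon 8}.
Most parsimonious ingroup topology: ((Taxon 9,Taxon 1),(Taxon 8,Taxon 6)).
Taxon 6 and Taxon 8 form a cherry on this tree, so they are sister taxa.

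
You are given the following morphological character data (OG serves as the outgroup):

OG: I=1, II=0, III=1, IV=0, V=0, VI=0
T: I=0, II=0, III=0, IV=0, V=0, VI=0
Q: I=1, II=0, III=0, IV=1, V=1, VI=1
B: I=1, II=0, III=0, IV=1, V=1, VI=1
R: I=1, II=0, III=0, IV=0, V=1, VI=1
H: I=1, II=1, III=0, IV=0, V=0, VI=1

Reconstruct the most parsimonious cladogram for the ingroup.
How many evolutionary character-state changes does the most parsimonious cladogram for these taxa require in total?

Character polarity is set by the outgroup: the derived state is whichever differs from the outgroup's state, so for I, III the derived state is '0', and for the remaining characters it is '1'.
I (derived state '0') is unique to T (autapomorphy; uninformative for grouping).
II (derived state '1') is unique to H (autapomorphy; uninformative for grouping).
All ingroup taxa share the derived state '0' for III; it defines the ingroup but does not resolve relationships within it.
IV (derived state '1') is shared by B and Q — a synapomorphy uniting that clade.
V (derived state '1') is shared by B, Q, and R — a synapomorphy uniting that clade.
Only B, H, Q, and R show the derived state '1' for VI, supporting them as a clade.
Most parsimonious ingroup topology: (T,(((Q,B),R),H)).
Changes per character on this tree: I: 1; II: 1; III: 1; IV: 1; V: 1; VI: 1.
Total = 6.

6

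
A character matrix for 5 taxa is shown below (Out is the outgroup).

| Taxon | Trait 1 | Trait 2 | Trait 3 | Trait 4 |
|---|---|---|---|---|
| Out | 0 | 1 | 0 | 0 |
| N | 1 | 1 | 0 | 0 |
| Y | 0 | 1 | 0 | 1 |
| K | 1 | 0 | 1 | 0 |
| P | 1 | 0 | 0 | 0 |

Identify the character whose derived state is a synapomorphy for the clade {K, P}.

Character polarity is set by the outgroup: the derived state is whichever differs from the outgroup's state, so for Trait 2 the derived state is '0', and for the remaining characters it is '1'.
Only K, N, and P show the derived state '1' for Trait 1, supporting them as a clade.
Trait 2: derived state '0' in K and P only — synapomorphy for {K, P}.
Trait 3 (derived state '1') is unique to K (autapomorphy; uninformative for grouping).
Trait 4 (derived state '1') is unique to Y (autapomorphy; uninformative for grouping).
Most parsimonious ingroup topology: ((N,(K,P)),Y).
The clade {K, P} is supported by Trait 2: its derived state '0' occurs in exactly those taxa and in no other taxon (including the outgroup).

Trait 2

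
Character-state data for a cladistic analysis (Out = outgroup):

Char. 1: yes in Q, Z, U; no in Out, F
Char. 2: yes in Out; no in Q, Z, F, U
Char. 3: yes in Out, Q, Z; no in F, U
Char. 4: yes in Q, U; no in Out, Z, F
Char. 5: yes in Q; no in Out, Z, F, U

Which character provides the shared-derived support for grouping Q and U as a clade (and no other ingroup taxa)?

Char. 4

Character polarity is set by the outgroup: the derived state is whichever differs from the outgroup's state, so for Char. 2, Char. 3 the derived state is 'no', and for the remaining characters it is 'yes'.
Char. 1 (derived state 'yes') is shared by Q, U, and Z — a synapomorphy uniting that clade.
Char. 2 (derived state 'no') is shared by all ingroup taxa — unites the whole ingroup.
Char. 3 (state 'no') occurs in F and U but conflicts with the nesting implied by the other characters — most parsimoniously interpreted as homoplasy.
Char. 4 (derived state 'yes') is shared by Q and U — a synapomorphy uniting that clade.
Char. 5 (derived state 'yes') is unique to Q (autapomorphy; uninformative for grouping).
Most parsimonious ingroup topology: (((Q,U),Z),F).
The clade {Q, U} is supported by Char. 4: its derived state 'yes' occurs in exactly those taxa and in no other taxon (including the outgroup).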